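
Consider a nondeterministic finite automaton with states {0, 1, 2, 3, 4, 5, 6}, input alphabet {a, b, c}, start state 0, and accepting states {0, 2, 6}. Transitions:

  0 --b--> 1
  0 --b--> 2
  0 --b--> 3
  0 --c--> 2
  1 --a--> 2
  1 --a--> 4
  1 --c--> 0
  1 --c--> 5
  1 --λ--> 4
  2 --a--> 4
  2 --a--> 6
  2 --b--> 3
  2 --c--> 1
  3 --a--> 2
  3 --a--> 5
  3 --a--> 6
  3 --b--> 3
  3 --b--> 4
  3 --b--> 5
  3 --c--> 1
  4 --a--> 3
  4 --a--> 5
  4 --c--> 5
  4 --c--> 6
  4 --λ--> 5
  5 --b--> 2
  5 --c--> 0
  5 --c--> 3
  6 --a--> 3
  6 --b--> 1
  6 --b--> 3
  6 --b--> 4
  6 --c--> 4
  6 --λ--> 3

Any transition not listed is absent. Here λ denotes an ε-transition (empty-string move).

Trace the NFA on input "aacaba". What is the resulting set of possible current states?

Start in {0}.
Read 'a': 0→∅; now ∅.
The set is empty and remains empty for the remaining 5 symbols.

∅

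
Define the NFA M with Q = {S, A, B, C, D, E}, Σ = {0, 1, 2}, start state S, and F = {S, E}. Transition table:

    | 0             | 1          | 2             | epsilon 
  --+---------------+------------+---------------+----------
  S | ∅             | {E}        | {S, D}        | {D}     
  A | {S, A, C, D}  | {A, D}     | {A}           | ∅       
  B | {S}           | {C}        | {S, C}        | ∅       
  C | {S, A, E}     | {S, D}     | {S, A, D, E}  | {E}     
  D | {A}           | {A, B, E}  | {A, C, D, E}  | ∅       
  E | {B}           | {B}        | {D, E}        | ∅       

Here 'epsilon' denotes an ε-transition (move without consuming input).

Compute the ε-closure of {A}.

{A}

Begin with {A}.
No ε-moves leave this set, so the closure equals the set itself.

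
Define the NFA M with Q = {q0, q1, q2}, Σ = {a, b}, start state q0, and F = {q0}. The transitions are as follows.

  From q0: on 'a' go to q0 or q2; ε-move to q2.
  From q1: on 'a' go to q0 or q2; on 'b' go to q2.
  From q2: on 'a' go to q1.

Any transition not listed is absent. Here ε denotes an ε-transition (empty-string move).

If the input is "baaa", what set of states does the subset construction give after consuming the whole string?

∅

Start: ε-closure({q0}) = {q0, q2}.
Read 'b': {q0, q2} → ∅.
The set is empty and remains empty for the remaining 3 symbols.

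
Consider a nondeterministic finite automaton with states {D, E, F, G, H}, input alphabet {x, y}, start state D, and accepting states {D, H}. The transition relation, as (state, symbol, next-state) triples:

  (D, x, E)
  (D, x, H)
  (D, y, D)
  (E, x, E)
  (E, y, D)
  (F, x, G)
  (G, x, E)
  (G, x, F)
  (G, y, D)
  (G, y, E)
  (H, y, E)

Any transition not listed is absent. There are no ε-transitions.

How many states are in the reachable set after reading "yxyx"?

2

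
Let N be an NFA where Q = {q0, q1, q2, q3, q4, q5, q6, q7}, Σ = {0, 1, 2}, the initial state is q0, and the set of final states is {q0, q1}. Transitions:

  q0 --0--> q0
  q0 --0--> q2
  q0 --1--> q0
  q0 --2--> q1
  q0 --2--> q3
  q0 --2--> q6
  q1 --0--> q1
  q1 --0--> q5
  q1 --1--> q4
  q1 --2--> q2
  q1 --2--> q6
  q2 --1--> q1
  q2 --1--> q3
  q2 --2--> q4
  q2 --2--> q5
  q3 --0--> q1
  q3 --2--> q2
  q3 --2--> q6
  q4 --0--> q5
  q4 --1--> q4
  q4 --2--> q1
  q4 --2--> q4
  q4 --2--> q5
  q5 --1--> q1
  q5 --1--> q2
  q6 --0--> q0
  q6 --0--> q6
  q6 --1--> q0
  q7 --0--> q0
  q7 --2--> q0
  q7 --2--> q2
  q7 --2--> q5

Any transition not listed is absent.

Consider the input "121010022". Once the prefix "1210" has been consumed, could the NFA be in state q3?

No

Start in {q0}.
Read '1': q0→{q0}; now {q0}.
Read '2': q0→{q1, q3, q6}; now {q1, q3, q6}.
Read '1': q1→{q4}, q3→∅, q6→{q0}; now {q0, q4}.
Read '0': q0→{q0, q2}, q4→{q5}; now {q0, q2, q5}.
State q3 is not in {q0, q2, q5}.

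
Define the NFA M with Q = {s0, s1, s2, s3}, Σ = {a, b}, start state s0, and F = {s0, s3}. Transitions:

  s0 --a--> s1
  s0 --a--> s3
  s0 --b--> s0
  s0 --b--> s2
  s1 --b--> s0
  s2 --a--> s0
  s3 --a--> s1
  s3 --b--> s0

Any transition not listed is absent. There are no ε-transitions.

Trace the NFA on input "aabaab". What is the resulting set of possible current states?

Start in {s0}.
Read 'a': {s0} → {s1, s3}.
Read 'a': {s1, s3} → {s1}.
Read 'b': {s1} → {s0}.
Read 'a': {s0} → {s1, s3}.
Read 'a': {s1, s3} → {s1}.
Read 'b': {s1} → {s0}.

{s0}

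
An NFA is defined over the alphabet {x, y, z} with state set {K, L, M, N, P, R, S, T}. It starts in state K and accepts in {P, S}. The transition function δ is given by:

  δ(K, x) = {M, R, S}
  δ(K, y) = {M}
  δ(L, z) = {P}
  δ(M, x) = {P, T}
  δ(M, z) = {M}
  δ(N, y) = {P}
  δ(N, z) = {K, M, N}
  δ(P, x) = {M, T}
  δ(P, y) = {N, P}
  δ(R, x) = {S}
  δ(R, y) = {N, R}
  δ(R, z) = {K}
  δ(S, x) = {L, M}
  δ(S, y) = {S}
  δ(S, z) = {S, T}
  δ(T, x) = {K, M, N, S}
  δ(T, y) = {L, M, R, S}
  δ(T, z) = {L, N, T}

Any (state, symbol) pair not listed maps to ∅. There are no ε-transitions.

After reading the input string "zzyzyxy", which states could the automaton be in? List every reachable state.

∅

Start in {K}.
Read 'z': {K} → ∅.
The set is empty and remains empty for the remaining 6 symbols.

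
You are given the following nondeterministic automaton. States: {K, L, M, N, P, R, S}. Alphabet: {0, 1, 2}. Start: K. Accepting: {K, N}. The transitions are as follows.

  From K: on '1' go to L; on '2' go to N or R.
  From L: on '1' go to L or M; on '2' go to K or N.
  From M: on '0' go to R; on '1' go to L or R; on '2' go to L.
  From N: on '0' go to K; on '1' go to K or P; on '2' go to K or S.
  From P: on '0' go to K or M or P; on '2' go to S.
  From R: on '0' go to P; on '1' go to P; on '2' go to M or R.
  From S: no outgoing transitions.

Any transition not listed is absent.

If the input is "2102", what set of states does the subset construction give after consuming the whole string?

Start in {K}.
Read '2': K→{N, R}; now {N, R}.
Read '1': N→{K, P}, R→{P}; now {K, P}.
Read '0': K→∅, P→{K, M, P}; now {K, M, P}.
Read '2': K→{N, R}, M→{L}, P→{S}; now {L, N, R, S}.

{L, N, R, S}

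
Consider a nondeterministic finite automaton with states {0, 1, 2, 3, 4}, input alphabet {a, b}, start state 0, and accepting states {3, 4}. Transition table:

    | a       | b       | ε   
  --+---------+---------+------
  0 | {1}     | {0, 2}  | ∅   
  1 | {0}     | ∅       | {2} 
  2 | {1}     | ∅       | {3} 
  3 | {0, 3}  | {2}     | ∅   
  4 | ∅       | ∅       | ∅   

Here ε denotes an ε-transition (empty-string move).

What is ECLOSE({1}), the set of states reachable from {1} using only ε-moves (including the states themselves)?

{1, 2, 3}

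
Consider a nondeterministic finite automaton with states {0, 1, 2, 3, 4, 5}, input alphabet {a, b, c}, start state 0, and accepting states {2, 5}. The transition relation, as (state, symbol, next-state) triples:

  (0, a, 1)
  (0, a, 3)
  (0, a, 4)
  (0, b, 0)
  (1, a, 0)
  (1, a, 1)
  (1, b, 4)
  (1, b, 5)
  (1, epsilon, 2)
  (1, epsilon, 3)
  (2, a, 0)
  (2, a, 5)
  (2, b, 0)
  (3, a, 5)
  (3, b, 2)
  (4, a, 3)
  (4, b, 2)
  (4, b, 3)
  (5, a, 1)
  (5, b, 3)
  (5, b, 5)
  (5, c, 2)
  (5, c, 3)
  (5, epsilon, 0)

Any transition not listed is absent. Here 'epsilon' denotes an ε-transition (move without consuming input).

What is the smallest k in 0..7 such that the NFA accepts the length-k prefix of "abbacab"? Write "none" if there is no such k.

1

Start in {0}.
Read 'a': 0→{1, 3, 4}; union {1, 3, 4}; ε-closure = {1, 2, 3, 4}.
None of the earlier sets intersect F, but {1, 2, 3, 4} does.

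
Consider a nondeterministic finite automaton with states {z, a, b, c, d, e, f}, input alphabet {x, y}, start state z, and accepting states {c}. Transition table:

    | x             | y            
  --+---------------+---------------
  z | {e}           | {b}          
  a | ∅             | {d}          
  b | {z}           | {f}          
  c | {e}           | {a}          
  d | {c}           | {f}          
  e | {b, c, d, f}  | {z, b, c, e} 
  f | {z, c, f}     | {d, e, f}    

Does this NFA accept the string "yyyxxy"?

Yes

Start in {z}.
Read 'y': z→{b}; now {b}.
Read 'y': b→{f}; now {f}.
Read 'y': f→{d, e, f}; now {d, e, f}.
Read 'x': d→{c}, e→{b, c, d, f}, f→{z, c, f}; now {z, b, c, d, f}.
Read 'x': z→{e}, b→{z}, c→{e}, d→{c}, f→{z, c, f}; now {z, c, e, f}.
Read 'y': z→{b}, c→{a}, e→{z, b, c, e}, f→{d, e, f}; now {z, a, b, c, d, e, f}.
The final set {z, a, b, c, d, e, f} contains the accepting state c.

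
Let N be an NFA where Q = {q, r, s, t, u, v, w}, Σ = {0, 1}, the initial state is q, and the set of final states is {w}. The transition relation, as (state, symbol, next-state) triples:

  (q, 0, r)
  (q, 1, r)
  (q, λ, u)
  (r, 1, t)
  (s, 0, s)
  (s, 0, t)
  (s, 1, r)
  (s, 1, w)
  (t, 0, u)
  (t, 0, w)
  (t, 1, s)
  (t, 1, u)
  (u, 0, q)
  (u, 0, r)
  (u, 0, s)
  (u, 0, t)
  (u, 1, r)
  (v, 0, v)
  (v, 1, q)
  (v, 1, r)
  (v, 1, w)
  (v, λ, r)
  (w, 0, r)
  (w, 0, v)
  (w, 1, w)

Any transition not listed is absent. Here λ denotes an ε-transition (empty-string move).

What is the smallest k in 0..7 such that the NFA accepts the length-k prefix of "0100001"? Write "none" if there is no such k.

Start: ε-closure({q}) = {q, u}.
Read '0': {q, u} → {q, r, s, t, u}.
Read '1': {q, r, s, t, u} → {r, s, t, u, w}.
None of the earlier sets intersect F, but {r, s, t, u, w} does.

2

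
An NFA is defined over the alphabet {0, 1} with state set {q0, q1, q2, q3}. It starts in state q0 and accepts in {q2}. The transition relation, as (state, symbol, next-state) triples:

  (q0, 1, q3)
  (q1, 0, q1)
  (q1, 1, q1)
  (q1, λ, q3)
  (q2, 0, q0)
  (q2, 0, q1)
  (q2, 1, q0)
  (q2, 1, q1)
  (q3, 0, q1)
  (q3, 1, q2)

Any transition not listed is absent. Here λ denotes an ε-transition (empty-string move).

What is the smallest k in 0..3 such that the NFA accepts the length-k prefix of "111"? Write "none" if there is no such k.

2

Start in {q0}.
Read '1': q0→{q3}; now {q3}.
Read '1': q3→{q2}; now {q2}.
None of the earlier sets intersect F, but {q2} does.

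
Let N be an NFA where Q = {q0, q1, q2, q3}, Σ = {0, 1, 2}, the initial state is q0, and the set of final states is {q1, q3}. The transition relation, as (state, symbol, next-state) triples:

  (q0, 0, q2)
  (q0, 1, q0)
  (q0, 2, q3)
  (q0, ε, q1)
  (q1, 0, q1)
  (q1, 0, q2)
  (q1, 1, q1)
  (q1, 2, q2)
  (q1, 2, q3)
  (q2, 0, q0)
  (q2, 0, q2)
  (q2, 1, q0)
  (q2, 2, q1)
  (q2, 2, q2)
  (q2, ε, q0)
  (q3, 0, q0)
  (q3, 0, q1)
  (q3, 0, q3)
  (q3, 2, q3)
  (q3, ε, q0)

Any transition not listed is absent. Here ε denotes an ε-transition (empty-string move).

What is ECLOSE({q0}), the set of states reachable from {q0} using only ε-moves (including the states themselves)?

{q0, q1}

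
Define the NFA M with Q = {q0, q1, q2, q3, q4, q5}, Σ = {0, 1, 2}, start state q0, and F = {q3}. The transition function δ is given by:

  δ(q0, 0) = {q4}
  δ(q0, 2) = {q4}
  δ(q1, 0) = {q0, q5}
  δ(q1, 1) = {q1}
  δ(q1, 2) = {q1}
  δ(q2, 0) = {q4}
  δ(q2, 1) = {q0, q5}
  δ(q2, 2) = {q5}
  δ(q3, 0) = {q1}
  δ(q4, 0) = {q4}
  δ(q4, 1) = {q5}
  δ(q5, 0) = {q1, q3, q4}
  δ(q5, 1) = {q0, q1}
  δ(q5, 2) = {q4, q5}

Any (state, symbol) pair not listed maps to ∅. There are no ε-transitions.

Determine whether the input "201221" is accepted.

No

Start in {q0}.
Read '2': {q0} → {q4}.
Read '0': {q4} → {q4}.
Read '1': {q4} → {q5}.
Read '2': {q5} → {q4, q5}.
Read '2': {q4, q5} → {q4, q5}.
Read '1': {q4, q5} → {q0, q1, q5}.
The final set {q0, q1, q5} contains no accepting state.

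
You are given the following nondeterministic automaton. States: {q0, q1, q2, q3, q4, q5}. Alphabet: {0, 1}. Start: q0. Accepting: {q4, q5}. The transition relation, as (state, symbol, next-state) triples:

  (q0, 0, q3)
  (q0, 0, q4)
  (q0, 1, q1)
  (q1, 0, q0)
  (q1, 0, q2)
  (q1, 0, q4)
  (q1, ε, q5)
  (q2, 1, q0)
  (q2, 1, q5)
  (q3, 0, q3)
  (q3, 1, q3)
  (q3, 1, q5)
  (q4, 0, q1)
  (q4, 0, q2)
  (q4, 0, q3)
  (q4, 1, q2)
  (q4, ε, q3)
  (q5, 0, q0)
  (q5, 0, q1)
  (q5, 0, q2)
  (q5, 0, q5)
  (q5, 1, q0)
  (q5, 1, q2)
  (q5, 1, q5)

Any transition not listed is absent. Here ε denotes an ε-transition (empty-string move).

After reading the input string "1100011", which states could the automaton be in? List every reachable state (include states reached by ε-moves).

{q0, q1, q2, q3, q5}

Start in {q0}.
Read '1': {q0} → {q1, q5}.
Read '1': {q1, q5} → {q0, q2, q5}.
Read '0': {q0, q2, q5} → {q0, q1, q2, q3, q4, q5}.
Read '0': {q0, q1, q2, q3, q4, q5} → {q0, q1, q2, q3, q4, q5}.
Read '0': {q0, q1, q2, q3, q4, q5} → {q0, q1, q2, q3, q4, q5}.
Read '1': {q0, q1, q2, q3, q4, q5} → {q0, q1, q2, q3, q5}.
Read '1': {q0, q1, q2, q3, q5} → {q0, q1, q2, q3, q5}.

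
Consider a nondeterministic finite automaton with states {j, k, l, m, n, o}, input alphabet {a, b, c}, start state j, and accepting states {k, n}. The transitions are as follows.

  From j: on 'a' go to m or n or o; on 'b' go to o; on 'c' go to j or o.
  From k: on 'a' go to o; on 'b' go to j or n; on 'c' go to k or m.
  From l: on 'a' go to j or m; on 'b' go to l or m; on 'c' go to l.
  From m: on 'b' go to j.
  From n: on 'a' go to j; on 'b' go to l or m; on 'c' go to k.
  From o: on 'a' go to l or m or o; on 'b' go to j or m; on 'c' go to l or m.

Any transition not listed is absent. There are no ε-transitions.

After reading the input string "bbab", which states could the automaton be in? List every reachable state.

Start in {j}.
Read 'b': j→{o}; now {o}.
Read 'b': o→{j, m}; now {j, m}.
Read 'a': j→{m, n, o}, m→∅; now {m, n, o}.
Read 'b': m→{j}, n→{l, m}, o→{j, m}; now {j, l, m}.

{j, l, m}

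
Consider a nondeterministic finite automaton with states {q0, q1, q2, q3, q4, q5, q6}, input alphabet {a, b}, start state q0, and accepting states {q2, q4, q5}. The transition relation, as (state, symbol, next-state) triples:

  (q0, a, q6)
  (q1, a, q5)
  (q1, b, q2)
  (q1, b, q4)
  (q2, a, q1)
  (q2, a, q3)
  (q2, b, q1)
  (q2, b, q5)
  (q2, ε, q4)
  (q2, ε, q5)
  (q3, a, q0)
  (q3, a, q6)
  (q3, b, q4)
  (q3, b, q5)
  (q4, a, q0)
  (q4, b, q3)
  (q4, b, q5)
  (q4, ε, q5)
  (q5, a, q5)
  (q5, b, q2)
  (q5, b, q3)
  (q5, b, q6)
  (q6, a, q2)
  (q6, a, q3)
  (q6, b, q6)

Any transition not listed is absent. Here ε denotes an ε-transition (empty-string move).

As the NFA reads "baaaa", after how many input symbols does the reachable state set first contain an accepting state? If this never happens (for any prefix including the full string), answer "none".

Start in {q0}.
Read 'b': {q0} → ∅.
The set is empty and remains empty for the remaining 4 symbols.
No reachable set along the way intersects F.

none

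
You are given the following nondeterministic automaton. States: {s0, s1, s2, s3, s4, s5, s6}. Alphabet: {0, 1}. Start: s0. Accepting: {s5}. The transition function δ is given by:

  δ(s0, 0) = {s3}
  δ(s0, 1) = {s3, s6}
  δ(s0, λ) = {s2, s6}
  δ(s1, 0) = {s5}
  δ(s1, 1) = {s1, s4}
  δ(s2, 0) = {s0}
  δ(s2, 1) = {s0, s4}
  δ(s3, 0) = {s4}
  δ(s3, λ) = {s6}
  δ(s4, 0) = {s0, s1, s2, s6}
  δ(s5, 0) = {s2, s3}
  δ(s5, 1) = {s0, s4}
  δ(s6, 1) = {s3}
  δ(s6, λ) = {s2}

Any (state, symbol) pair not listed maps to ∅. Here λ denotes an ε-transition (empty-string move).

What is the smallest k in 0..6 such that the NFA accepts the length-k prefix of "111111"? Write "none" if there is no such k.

Start: ε-closure({s0}) = {s0, s2, s6}.
Read '1': s0→{s3, s6}, s2→{s0, s4}, s6→{s3}; union {s0, s3, s4, s6}; ε-closure = {s0, s2, s3, s4, s6}.
Read '1': s0→{s3, s6}, s2→{s0, s4}, s3→∅, s4→∅, s6→{s3}; union {s0, s3, s4, s6}; ε-closure = {s0, s2, s3, s4, s6}.
Read '1': s0→{s3, s6}, s2→{s0, s4}, s3→∅, s4→∅, s6→{s3}; union {s0, s3, s4, s6}; ε-closure = {s0, s2, s3, s4, s6}.
Read '1': s0→{s3, s6}, s2→{s0, s4}, s3→∅, s4→∅, s6→{s3}; union {s0, s3, s4, s6}; ε-closure = {s0, s2, s3, s4, s6}.
Read '1': s0→{s3, s6}, s2→{s0, s4}, s3→∅, s4→∅, s6→{s3}; union {s0, s3, s4, s6}; ε-closure = {s0, s2, s3, s4, s6}.
Read '1': s0→{s3, s6}, s2→{s0, s4}, s3→∅, s4→∅, s6→{s3}; union {s0, s3, s4, s6}; ε-closure = {s0, s2, s3, s4, s6}.
No reachable set along the way intersects F.

none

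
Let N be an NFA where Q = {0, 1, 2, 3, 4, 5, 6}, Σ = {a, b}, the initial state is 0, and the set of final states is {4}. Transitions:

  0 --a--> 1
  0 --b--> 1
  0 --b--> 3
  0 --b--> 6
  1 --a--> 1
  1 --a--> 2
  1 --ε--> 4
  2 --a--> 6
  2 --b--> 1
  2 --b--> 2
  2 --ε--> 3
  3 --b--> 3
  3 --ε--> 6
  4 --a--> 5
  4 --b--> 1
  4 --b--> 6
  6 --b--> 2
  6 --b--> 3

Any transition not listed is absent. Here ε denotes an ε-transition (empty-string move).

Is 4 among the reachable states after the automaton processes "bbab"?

Yes

Start in {0}.
Read 'b': {0} → {1, 3, 4, 6}.
Read 'b': {1, 3, 4, 6} → {1, 2, 3, 4, 6}.
Read 'a': {1, 2, 3, 4, 6} → {1, 2, 3, 4, 5, 6}.
Read 'b': {1, 2, 3, 4, 5, 6} → {1, 2, 3, 4, 6}.
State 4 is in {1, 2, 3, 4, 6}.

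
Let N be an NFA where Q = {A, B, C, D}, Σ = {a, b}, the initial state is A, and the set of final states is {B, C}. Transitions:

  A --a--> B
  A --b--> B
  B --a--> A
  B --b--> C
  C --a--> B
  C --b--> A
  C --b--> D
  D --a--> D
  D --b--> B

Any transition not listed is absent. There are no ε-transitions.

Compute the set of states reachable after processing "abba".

{B, D}

Start in {A}.
Read 'a': A→{B}; now {B}.
Read 'b': B→{C}; now {C}.
Read 'b': C→{A, D}; now {A, D}.
Read 'a': A→{B}, D→{D}; now {B, D}.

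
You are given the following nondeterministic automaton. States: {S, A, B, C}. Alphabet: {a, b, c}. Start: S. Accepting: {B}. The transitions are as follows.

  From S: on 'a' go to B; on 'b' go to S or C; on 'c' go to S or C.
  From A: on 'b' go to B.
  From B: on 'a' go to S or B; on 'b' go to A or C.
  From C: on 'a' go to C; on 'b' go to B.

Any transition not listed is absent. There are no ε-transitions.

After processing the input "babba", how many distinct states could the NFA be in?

Start in {S}.
Read 'b': {S} → {S, C}.
Read 'a': {S, C} → {B, C}.
Read 'b': {B, C} → {A, B, C}.
Read 'b': {A, B, C} → {A, B, C}.
Read 'a': {A, B, C} → {S, B, C}.
That set has 3 states.

3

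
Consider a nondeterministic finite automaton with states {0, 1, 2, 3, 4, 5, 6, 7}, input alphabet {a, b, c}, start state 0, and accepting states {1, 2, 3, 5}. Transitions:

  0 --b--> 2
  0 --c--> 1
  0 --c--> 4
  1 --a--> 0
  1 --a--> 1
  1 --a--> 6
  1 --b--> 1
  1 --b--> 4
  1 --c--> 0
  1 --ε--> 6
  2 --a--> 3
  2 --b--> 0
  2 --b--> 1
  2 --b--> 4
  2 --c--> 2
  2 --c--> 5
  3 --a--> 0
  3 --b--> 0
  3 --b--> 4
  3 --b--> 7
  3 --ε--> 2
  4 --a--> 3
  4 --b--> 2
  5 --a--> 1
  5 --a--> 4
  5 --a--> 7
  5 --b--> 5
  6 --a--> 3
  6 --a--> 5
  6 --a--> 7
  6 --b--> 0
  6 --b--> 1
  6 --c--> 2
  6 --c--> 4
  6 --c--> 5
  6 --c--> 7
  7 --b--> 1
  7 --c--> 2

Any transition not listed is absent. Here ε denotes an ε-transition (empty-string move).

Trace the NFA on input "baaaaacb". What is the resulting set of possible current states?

{0, 1, 2, 4, 5, 6}

Start in {0}.
Read 'b': {0} → {2}.
Read 'a': {2} → {2, 3}.
Read 'a': {2, 3} → {0, 2, 3}.
Read 'a': {0, 2, 3} → {0, 2, 3}.
Read 'a': {0, 2, 3} → {0, 2, 3}.
Read 'a': {0, 2, 3} → {0, 2, 3}.
Read 'c': {0, 2, 3} → {1, 2, 4, 5, 6}.
Read 'b': {1, 2, 4, 5, 6} → {0, 1, 2, 4, 5, 6}.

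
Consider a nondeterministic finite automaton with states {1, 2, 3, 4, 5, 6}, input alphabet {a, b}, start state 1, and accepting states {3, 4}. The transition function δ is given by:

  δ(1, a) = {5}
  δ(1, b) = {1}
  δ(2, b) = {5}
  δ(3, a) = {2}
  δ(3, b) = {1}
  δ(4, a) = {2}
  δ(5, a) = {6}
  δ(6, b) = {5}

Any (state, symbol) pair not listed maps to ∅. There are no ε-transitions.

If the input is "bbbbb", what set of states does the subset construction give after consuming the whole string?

Start in {1}.
Read 'b': 1→{1}; now {1}.
Read 'b': 1→{1}; now {1}.
Read 'b': 1→{1}; now {1}.
Read 'b': 1→{1}; now {1}.
Read 'b': 1→{1}; now {1}.

{1}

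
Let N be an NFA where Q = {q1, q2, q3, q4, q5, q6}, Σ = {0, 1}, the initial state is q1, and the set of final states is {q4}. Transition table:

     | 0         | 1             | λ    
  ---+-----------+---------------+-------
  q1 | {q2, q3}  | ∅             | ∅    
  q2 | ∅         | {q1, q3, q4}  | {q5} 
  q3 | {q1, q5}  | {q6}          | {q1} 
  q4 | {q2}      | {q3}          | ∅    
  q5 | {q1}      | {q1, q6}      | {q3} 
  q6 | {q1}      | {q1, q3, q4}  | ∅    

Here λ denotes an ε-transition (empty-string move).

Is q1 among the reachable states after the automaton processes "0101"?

Yes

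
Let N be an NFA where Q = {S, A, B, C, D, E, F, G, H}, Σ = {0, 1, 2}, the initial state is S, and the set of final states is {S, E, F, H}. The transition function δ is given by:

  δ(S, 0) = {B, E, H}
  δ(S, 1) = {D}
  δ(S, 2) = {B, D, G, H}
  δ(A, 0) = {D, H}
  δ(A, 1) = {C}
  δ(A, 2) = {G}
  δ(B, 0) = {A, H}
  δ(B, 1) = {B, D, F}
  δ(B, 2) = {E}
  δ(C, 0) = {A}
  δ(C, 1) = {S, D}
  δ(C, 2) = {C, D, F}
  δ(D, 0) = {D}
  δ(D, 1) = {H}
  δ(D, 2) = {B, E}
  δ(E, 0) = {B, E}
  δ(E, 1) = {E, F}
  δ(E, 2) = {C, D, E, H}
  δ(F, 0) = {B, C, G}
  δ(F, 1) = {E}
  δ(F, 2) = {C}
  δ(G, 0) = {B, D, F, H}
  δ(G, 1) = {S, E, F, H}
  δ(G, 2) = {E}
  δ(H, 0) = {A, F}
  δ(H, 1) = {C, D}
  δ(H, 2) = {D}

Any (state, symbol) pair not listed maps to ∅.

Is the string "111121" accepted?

Start in {S}.
Read '1': {S} → {D}.
Read '1': {D} → {H}.
Read '1': {H} → {C, D}.
Read '1': {C, D} → {S, D, H}.
Read '2': {S, D, H} → {B, D, E, G, H}.
Read '1': {B, D, E, G, H} → {S, B, C, D, E, F, H}.
The final set {S, B, C, D, E, F, H} contains the accepting states S, E, F, H.

Yes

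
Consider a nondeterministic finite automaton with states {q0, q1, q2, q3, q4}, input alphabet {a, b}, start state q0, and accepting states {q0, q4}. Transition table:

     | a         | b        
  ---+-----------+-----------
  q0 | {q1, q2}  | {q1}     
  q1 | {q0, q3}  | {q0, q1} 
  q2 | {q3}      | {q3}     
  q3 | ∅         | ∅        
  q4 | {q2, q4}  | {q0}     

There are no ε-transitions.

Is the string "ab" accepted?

Yes

Start in {q0}.
Read 'a': q0→{q1, q2}; now {q1, q2}.
Read 'b': q1→{q0, q1}, q2→{q3}; now {q0, q1, q3}.
The final set {q0, q1, q3} contains the accepting state q0.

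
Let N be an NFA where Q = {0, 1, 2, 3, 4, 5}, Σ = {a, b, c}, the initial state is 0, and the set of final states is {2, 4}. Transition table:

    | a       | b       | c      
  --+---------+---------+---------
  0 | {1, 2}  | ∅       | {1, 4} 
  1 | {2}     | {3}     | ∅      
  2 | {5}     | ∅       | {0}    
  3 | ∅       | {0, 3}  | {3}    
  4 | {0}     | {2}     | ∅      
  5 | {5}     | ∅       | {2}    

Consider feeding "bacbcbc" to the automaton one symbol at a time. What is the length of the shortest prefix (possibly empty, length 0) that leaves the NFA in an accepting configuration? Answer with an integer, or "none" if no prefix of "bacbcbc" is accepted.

Start in {0}.
Read 'b': 0→∅; now ∅.
The set is empty and remains empty for the remaining 6 symbols.
No reachable set along the way intersects F.

none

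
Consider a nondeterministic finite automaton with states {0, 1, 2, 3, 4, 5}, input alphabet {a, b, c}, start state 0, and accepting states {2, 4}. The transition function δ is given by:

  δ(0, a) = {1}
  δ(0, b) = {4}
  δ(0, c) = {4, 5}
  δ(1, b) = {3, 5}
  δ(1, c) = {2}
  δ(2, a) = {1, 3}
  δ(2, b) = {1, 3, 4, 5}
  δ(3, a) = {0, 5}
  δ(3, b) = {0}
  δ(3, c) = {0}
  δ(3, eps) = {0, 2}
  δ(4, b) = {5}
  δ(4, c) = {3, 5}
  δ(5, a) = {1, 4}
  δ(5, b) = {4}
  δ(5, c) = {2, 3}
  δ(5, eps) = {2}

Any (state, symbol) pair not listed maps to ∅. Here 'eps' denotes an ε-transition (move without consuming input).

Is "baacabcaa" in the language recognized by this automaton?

No

Start in {0}.
Read 'b': 0→{4}; now {4}.
Read 'a': 4→∅; now ∅.
The set is empty and remains empty for the remaining 7 symbols.
The final set ∅ contains no accepting state.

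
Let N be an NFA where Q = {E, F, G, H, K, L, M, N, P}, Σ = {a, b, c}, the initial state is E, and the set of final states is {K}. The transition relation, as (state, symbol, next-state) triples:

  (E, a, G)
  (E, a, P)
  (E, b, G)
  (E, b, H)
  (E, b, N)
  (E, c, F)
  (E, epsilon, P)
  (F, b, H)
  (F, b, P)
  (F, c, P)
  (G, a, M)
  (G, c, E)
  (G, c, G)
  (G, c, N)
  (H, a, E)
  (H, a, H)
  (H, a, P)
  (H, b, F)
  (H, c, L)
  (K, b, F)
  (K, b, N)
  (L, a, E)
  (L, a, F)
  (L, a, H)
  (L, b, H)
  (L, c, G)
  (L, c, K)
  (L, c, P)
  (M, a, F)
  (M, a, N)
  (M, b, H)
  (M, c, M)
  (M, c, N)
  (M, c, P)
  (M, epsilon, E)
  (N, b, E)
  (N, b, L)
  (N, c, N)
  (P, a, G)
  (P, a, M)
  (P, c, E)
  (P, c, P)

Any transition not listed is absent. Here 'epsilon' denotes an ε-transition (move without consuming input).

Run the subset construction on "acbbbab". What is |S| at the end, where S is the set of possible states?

5

Start: ε-closure({E}) = {E, P}.
Read 'a': E→{G, P}, P→{G, M}; union {G, M, P}; ε-closure = {E, G, M, P}.
Read 'c': E→{F}, G→{E, G, N}, M→{M, N, P}, P→{E, P}; now {E, F, G, M, N, P}.
Read 'b': E→{G, H, N}, F→{H, P}, G→∅, M→{H}, N→{E, L}, P→∅; now {E, G, H, L, N, P}.
Read 'b': E→{G, H, N}, G→∅, H→{F}, L→{H}, N→{E, L}, P→∅; union {E, F, G, H, L, N}; ε-closure = {E, F, G, H, L, N, P}.
Read 'b': E→{G, H, N}, F→{H, P}, G→∅, H→{F}, L→{H}, N→{E, L}, P→∅; now {E, F, G, H, L, N, P}.
Read 'a': E→{G, P}, F→∅, G→{M}, H→{E, H, P}, L→{E, F, H}, N→∅, P→{G, M}; now {E, F, G, H, M, P}.
Read 'b': E→{G, H, N}, F→{H, P}, G→∅, H→{F}, M→{H}, P→∅; now {F, G, H, N, P}.
That set has 5 states.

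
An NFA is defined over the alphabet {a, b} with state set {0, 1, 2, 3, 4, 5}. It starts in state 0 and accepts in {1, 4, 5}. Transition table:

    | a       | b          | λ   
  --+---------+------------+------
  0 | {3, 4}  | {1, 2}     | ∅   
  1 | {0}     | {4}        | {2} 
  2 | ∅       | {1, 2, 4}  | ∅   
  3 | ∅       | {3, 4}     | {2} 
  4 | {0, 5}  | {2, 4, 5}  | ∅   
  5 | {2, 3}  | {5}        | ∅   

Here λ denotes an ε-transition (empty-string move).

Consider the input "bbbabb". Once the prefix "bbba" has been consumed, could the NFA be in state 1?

Start in {0}.
Read 'b': 0→{1, 2}; now {1, 2}.
Read 'b': 1→{4}, 2→{1, 2, 4}; now {1, 2, 4}.
Read 'b': 1→{4}, 2→{1, 2, 4}, 4→{2, 4, 5}; now {1, 2, 4, 5}.
Read 'a': 1→{0}, 2→∅, 4→{0, 5}, 5→{2, 3}; now {0, 2, 3, 5}.
State 1 is not in {0, 2, 3, 5}.

No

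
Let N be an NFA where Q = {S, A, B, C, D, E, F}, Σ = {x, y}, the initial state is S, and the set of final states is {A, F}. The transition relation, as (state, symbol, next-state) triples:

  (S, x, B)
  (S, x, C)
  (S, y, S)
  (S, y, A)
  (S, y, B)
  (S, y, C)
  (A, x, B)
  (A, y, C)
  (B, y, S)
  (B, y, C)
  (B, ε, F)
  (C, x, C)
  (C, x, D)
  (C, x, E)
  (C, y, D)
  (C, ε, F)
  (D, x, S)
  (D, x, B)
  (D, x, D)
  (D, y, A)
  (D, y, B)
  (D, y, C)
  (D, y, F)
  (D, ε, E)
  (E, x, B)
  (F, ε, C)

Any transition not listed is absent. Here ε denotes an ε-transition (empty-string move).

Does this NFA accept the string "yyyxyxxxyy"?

Yes

Start in {S}.
Read 'y': {S} → {S, A, B, C, F}.
Read 'y': {S, A, B, C, F} → {S, A, B, C, D, E, F}.
Read 'y': {S, A, B, C, D, E, F} → {S, A, B, C, D, E, F}.
Read 'x': {S, A, B, C, D, E, F} → {S, B, C, D, E, F}.
Read 'y': {S, B, C, D, E, F} → {S, A, B, C, D, E, F}.
Read 'x': {S, A, B, C, D, E, F} → {S, B, C, D, E, F}.
Read 'x': {S, B, C, D, E, F} → {S, B, C, D, E, F}.
Read 'x': {S, B, C, D, E, F} → {S, B, C, D, E, F}.
Read 'y': {S, B, C, D, E, F} → {S, A, B, C, D, E, F}.
Read 'y': {S, A, B, C, D, E, F} → {S, A, B, C, D, E, F}.
The final set {S, A, B, C, D, E, F} contains the accepting states A, F.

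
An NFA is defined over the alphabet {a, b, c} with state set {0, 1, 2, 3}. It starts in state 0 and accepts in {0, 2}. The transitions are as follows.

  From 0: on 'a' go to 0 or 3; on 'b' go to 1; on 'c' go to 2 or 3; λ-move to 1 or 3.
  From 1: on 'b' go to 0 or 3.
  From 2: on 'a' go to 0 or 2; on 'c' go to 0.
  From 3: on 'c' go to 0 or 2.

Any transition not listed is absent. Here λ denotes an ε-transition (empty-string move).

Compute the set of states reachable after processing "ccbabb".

{0, 1, 3}

Start: ε-closure({0}) = {0, 1, 3}.
Read 'c': 0→{2, 3}, 1→∅, 3→{0, 2}; union {0, 2, 3}; ε-closure = {0, 1, 2, 3}.
Read 'c': 0→{2, 3}, 1→∅, 2→{0}, 3→{0, 2}; union {0, 2, 3}; ε-closure = {0, 1, 2, 3}.
Read 'b': 0→{1}, 1→{0, 3}, 2→∅, 3→∅; now {0, 1, 3}.
Read 'a': 0→{0, 3}, 1→∅, 3→∅; union {0, 3}; ε-closure = {0, 1, 3}.
Read 'b': 0→{1}, 1→{0, 3}, 3→∅; now {0, 1, 3}.
Read 'b': 0→{1}, 1→{0, 3}, 3→∅; now {0, 1, 3}.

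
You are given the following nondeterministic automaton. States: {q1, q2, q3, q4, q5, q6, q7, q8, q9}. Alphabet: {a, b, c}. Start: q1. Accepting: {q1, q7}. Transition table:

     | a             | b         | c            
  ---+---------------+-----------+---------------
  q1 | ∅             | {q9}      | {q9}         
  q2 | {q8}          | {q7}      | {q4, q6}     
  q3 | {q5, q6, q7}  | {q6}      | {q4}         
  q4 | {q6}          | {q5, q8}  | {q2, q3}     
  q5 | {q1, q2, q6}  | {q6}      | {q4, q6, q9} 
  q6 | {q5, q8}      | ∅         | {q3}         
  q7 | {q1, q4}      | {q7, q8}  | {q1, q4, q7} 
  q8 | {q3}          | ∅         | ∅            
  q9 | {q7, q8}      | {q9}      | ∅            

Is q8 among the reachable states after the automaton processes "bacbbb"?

Start in {q1}.
Read 'b': q1→{q9}; now {q9}.
Read 'a': q9→{q7, q8}; now {q7, q8}.
Read 'c': q7→{q1, q4, q7}, q8→∅; now {q1, q4, q7}.
Read 'b': q1→{q9}, q4→{q5, q8}, q7→{q7, q8}; now {q5, q7, q8, q9}.
Read 'b': q5→{q6}, q7→{q7, q8}, q8→∅, q9→{q9}; now {q6, q7, q8, q9}.
Read 'b': q6→∅, q7→{q7, q8}, q8→∅, q9→{q9}; now {q7, q8, q9}.
State q8 is in {q7, q8, q9}.

Yes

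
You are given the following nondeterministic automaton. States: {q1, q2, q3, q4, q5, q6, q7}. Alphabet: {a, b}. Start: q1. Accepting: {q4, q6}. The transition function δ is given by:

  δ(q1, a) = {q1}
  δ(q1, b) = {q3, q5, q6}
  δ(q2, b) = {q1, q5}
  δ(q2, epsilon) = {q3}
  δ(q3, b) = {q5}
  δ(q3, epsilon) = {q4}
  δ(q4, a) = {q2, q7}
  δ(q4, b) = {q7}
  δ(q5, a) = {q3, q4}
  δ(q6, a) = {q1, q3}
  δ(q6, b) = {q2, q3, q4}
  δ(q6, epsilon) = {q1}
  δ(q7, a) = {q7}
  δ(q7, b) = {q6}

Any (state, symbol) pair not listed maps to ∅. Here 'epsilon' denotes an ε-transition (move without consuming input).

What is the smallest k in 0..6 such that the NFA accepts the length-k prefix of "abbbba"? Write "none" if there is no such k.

Start in {q1}.
Read 'a': q1→{q1}; now {q1}.
Read 'b': q1→{q3, q5, q6}; union {q3, q5, q6}; ε-closure = {q1, q3, q4, q5, q6}.
None of the earlier sets intersect F, but {q1, q3, q4, q5, q6} does.

2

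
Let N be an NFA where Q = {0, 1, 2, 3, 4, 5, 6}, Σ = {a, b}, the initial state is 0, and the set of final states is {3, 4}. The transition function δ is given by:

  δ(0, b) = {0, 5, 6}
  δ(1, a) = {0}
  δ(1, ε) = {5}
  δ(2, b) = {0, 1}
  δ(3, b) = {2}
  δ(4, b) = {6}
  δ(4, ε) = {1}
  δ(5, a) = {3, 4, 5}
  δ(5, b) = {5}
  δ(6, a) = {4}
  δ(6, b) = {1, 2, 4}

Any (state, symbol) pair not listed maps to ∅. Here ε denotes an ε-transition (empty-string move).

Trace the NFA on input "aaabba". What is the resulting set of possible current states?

Start in {0}.
Read 'a': {0} → ∅.
The set is empty and remains empty for the remaining 5 symbols.

∅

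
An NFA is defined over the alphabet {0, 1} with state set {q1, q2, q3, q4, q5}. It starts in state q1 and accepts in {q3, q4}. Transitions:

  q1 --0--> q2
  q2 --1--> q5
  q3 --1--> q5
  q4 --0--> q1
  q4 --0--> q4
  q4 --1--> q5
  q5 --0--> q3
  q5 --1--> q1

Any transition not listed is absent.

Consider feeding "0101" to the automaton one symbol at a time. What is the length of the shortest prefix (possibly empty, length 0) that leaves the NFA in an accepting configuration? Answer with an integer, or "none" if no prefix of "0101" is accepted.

Start in {q1}.
Read '0': q1→{q2}; now {q2}.
Read '1': q2→{q5}; now {q5}.
Read '0': q5→{q3}; now {q3}.
None of the earlier sets intersect F, but {q3} does.

3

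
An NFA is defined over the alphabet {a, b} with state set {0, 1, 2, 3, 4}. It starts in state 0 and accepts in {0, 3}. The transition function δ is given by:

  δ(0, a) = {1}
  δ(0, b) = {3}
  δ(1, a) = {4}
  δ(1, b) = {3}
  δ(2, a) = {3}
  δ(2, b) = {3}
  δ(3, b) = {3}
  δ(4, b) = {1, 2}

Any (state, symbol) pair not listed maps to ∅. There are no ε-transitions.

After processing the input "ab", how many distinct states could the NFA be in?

Start in {0}.
Read 'a': 0→{1}; now {1}.
Read 'b': 1→{3}; now {3}.
That set has 1 state.

1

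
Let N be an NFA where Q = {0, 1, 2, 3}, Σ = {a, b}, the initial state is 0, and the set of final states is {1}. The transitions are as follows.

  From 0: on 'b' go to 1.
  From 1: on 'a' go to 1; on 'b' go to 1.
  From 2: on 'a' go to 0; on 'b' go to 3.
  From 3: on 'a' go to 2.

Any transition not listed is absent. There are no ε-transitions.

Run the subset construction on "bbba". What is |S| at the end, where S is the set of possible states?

Start in {0}.
Read 'b': {0} → {1}.
Read 'b': {1} → {1}.
Read 'b': {1} → {1}.
Read 'a': {1} → {1}.
That set has 1 state.

1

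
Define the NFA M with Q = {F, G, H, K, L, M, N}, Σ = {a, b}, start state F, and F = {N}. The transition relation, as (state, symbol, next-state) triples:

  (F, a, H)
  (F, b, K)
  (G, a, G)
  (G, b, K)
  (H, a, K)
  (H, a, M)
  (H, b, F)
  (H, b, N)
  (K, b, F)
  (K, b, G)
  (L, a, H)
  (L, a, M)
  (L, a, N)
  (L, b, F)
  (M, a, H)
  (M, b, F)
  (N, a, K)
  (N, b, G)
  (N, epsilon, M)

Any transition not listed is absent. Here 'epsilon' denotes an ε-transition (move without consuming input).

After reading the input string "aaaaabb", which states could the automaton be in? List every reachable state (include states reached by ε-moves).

Start in {F}.
Read 'a': F→{H}; now {H}.
Read 'a': H→{K, M}; now {K, M}.
Read 'a': K→∅, M→{H}; now {H}.
Read 'a': H→{K, M}; now {K, M}.
Read 'a': K→∅, M→{H}; now {H}.
Read 'b': H→{F, N}; union {F, N}; ε-closure = {F, M, N}.
Read 'b': F→{K}, M→{F}, N→{G}; now {F, G, K}.

{F, G, K}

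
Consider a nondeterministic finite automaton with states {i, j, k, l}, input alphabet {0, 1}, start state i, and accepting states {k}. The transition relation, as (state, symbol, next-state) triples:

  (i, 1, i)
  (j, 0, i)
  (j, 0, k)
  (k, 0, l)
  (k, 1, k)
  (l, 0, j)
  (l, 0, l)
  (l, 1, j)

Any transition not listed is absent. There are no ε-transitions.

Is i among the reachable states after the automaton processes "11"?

Start in {i}.
Read '1': i→{i}; now {i}.
Read '1': i→{i}; now {i}.
State i is in {i}.

Yes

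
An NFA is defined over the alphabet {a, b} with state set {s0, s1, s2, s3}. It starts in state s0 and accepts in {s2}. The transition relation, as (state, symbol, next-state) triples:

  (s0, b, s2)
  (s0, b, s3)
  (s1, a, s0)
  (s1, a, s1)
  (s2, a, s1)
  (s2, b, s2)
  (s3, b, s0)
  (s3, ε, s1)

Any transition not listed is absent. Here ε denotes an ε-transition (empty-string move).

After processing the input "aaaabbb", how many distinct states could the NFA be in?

0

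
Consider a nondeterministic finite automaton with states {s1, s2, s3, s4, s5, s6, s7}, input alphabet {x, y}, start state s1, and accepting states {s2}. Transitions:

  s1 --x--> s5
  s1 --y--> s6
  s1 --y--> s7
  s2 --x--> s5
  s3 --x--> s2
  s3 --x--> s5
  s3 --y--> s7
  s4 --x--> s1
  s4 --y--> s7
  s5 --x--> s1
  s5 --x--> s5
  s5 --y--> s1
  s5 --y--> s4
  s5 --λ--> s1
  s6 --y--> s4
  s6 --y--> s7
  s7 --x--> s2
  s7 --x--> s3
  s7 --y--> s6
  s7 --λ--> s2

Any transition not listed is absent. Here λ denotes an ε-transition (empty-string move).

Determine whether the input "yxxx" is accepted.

Start in {s1}.
Read 'y': s1→{s6, s7}; union {s6, s7}; ε-closure = {s2, s6, s7}.
Read 'x': s2→{s5}, s6→∅, s7→{s2, s3}; union {s2, s3, s5}; ε-closure = {s1, s2, s3, s5}.
Read 'x': s1→{s5}, s2→{s5}, s3→{s2, s5}, s5→{s1, s5}; now {s1, s2, s5}.
Read 'x': s1→{s5}, s2→{s5}, s5→{s1, s5}; now {s1, s5}.
The final set {s1, s5} contains no accepting state.

No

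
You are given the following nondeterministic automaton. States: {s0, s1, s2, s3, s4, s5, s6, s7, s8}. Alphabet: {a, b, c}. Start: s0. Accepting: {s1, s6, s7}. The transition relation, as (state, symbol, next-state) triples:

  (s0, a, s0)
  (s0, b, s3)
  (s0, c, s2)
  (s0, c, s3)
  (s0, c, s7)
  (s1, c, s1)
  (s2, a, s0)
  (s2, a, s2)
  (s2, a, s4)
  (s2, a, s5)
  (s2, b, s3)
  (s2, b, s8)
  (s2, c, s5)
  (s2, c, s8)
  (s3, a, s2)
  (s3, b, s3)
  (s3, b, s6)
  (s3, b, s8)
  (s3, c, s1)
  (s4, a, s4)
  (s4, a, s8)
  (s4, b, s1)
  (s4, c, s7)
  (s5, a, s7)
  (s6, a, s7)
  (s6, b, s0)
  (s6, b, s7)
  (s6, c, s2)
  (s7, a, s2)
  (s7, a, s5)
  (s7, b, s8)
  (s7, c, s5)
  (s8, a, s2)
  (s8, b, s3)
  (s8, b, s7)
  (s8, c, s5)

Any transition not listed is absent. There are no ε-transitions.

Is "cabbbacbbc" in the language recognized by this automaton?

Start in {s0}.
Read 'c': s0→{s2, s3, s7}; now {s2, s3, s7}.
Read 'a': s2→{s0, s2, s4, s5}, s3→{s2}, s7→{s2, s5}; now {s0, s2, s4, s5}.
Read 'b': s0→{s3}, s2→{s3, s8}, s4→{s1}, s5→∅; now {s1, s3, s8}.
Read 'b': s1→∅, s3→{s3, s6, s8}, s8→{s3, s7}; now {s3, s6, s7, s8}.
Read 'b': s3→{s3, s6, s8}, s6→{s0, s7}, s7→{s8}, s8→{s3, s7}; now {s0, s3, s6, s7, s8}.
Read 'a': s0→{s0}, s3→{s2}, s6→{s7}, s7→{s2, s5}, s8→{s2}; now {s0, s2, s5, s7}.
Read 'c': s0→{s2, s3, s7}, s2→{s5, s8}, s5→∅, s7→{s5}; now {s2, s3, s5, s7, s8}.
Read 'b': s2→{s3, s8}, s3→{s3, s6, s8}, s5→∅, s7→{s8}, s8→{s3, s7}; now {s3, s6, s7, s8}.
Read 'b': s3→{s3, s6, s8}, s6→{s0, s7}, s7→{s8}, s8→{s3, s7}; now {s0, s3, s6, s7, s8}.
Read 'c': s0→{s2, s3, s7}, s3→{s1}, s6→{s2}, s7→{s5}, s8→{s5}; now {s1, s2, s3, s5, s7}.
The final set {s1, s2, s3, s5, s7} contains the accepting states s1, s7.

Yes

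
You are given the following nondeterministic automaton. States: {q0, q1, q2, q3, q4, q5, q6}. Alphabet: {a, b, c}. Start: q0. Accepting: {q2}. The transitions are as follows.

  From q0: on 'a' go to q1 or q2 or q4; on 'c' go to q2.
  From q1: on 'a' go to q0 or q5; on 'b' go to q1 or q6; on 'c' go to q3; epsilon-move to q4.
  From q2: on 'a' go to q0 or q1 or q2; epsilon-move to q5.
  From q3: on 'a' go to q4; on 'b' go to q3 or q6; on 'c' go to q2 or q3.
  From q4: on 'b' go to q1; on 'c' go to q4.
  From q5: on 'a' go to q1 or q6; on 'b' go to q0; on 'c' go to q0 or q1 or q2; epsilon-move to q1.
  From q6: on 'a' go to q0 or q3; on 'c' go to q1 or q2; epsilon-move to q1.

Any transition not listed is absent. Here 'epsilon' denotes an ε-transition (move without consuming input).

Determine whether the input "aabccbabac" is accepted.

Yes

Start in {q0}.
Read 'a': q0→{q1, q2, q4}; union {q1, q2, q4}; ε-closure = {q1, q2, q4, q5}.
Read 'a': q1→{q0, q5}, q2→{q0, q1, q2}, q4→∅, q5→{q1, q6}; union {q0, q1, q2, q5, q6}; ε-closure = {q0, q1, q2, q4, q5, q6}.
Read 'b': q0→∅, q1→{q1, q6}, q2→∅, q4→{q1}, q5→{q0}, q6→∅; union {q0, q1, q6}; ε-closure = {q0, q1, q4, q6}.
Read 'c': q0→{q2}, q1→{q3}, q4→{q4}, q6→{q1, q2}; union {q1, q2, q3, q4}; ε-closure = {q1, q2, q3, q4, q5}.
Read 'c': q1→{q3}, q2→∅, q3→{q2, q3}, q4→{q4}, q5→{q0, q1, q2}; union {q0, q1, q2, q3, q4}; ε-closure = {q0, q1, q2, q3, q4, q5}.
Read 'b': q0→∅, q1→{q1, q6}, q2→∅, q3→{q3, q6}, q4→{q1}, q5→{q0}; union {q0, q1, q3, q6}; ε-closure = {q0, q1, q3, q4, q6}.
Read 'a': q0→{q1, q2, q4}, q1→{q0, q5}, q3→{q4}, q4→∅, q6→{q0, q3}; now {q0, q1, q2, q3, q4, q5}.
Read 'b': q0→∅, q1→{q1, q6}, q2→∅, q3→{q3, q6}, q4→{q1}, q5→{q0}; union {q0, q1, q3, q6}; ε-closure = {q0, q1, q3, q4, q6}.
Read 'a': q0→{q1, q2, q4}, q1→{q0, q5}, q3→{q4}, q4→∅, q6→{q0, q3}; now {q0, q1, q2, q3, q4, q5}.
Read 'c': q0→{q2}, q1→{q3}, q2→∅, q3→{q2, q3}, q4→{q4}, q5→{q0, q1, q2}; union {q0, q1, q2, q3, q4}; ε-closure = {q0, q1, q2, q3, q4, q5}.
The final set {q0, q1, q2, q3, q4, q5} contains the accepting state q2.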